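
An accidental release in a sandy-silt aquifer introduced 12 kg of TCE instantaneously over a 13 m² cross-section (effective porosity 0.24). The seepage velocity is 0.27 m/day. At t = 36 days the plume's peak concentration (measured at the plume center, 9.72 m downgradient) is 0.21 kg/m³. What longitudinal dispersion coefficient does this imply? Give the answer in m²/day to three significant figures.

0.741 m²/day

At the plume center C_max = M/(n_e·A·√(4πDt)), so D = M²/(4πt·(n_e·A·C_max)²).
n_e·A·C_max = 0.24 × 13 × 0.21 = 0.6552 kg/m.
D = 12²/(4π × 36 × 0.6552²) = 0.741 m²/day.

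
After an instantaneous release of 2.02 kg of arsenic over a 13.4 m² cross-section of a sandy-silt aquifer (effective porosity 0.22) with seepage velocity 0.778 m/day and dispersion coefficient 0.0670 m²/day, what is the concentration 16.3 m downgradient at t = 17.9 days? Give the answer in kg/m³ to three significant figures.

For an instantaneous plane source, C(x,t) = M/(n_e·A·√(4πDt)) · exp(−(x−vt)²/(4Dt)), with n_e·A the pore (flow) area.
Plume center vt = 0.778 × 17.9 = 13.9262 m, so the well at 16.3 m is 2.3738 m downgradient of the peak.
√(4πDt) = 3.882 m, giving peak height M/(n_e·A·√(4πDt)) = 2.02/(0.22 × 13.4 × 3.882) = 0.1765 kg/m³.
(x−vt)²/(4Dt) = (2.3738)²/(4 × 0.0670 × 17.9) = 1.175; exp(−1.175) = 0.3088.
C = 0.1765 × 0.3088 = 0.0545 kg/m³.

0.0545 kg/m³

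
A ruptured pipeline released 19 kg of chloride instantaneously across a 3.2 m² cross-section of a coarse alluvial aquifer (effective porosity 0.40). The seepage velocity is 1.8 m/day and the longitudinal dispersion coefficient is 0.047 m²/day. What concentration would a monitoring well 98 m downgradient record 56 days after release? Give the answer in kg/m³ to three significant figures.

For an instantaneous plane source, C(x,t) = M/(n_e·A·√(4πDt)) · exp(−(x−vt)²/(4Dt)), with n_e·A the pore (flow) area.
Plume center vt = 1.8 × 56 = 100.8 m, so the well at 98 m is 2.8 m upgradient of the peak.
√(4πDt) = 5.751 m, giving peak height M/(n_e·A·√(4πDt)) = 19/(0.40 × 3.2 × 5.751) = 2.581 kg/m³.
(x−vt)²/(4Dt) = (-2.8)²/(4 × 0.047 × 56) = 0.7447; exp(−0.7447) = 0.4749.
C = 2.581 × 0.4749 = 1.23 kg/m³.

1.23 kg/m³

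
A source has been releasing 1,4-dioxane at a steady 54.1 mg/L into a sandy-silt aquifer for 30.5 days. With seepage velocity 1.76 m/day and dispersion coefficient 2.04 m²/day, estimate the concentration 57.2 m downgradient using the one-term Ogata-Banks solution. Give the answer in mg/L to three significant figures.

20.4 mg/L

For a continuous step input, C/C₀ ≈ ½·erfc((x−vt)/(2√(Dt))).
vt = 1.76 × 30.5 = 53.68 m and 2√(Dt) = 2√(2.04 × 30.5) = 15.78 m.
Argument (x−vt)/(2√(Dt)) = (57.2 − 53.68)/15.78 = 0.2231; ½·erfc(0.2231) = 0.3762.
C = 54.1 × 0.3762 = 20.4 mg/L.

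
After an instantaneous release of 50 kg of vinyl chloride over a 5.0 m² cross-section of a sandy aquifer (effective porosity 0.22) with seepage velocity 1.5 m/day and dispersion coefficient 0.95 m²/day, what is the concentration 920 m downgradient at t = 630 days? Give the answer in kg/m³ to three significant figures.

For an instantaneous plane source, C(x,t) = M/(n_e·A·√(4πDt)) · exp(−(x−vt)²/(4Dt)), with n_e·A the pore (flow) area.
Plume center vt = 1.5 × 630 = 945 m, so the well at 920 m is 25 m upgradient of the peak.
√(4πDt) = 86.72 m, giving peak height M/(n_e·A·√(4πDt)) = 50/(0.22 × 5.0 × 86.72) = 0.5242 kg/m³.
(x−vt)²/(4Dt) = (-25)²/(4 × 0.95 × 630) = 0.2611; exp(−0.2611) = 0.7702.
C = 0.5242 × 0.7702 = 0.404 kg/m³.

0.404 kg/m³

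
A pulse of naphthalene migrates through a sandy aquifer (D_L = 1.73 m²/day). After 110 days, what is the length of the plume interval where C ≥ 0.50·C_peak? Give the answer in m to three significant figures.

45.9 m

The plume is Gaussian with σ = √(2Dt) = √(2 × 1.73 × 110) = 19.51 m.
C/C_peak = exp(−Δx²/(2σ²)) = 0.50 ⇒ Δx = σ·√(−2 ln 0.50) = 19.51 × 1.177 = 22.96 m.
Width = 2Δx = 45.9 m.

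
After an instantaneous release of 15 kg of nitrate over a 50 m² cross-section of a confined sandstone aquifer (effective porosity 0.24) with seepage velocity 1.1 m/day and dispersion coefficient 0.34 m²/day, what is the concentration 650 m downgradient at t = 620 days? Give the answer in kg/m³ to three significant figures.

For an instantaneous plane source, C(x,t) = M/(n_e·A·√(4πDt)) · exp(−(x−vt)²/(4Dt)), with n_e·A the pore (flow) area.
Plume center vt = 1.1 × 620 = 682 m, so the well at 650 m is 32 m upgradient of the peak.
√(4πDt) = 51.47 m, giving peak height M/(n_e·A·√(4πDt)) = 15/(0.24 × 50 × 51.47) = 0.02429 kg/m³.
(x−vt)²/(4Dt) = (-32)²/(4 × 0.34 × 620) = 1.214; exp(−1.214) = 0.2970.
C = 0.02429 × 0.2970 = 0.00721 kg/m³.

0.00721 kg/m³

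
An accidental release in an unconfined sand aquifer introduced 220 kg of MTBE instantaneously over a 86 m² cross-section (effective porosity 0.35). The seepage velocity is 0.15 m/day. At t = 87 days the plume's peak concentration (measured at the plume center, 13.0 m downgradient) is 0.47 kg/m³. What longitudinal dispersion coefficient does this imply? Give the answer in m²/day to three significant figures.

At the plume center C_max = M/(n_e·A·√(4πDt)), so D = M²/(4πt·(n_e·A·C_max)²).
n_e·A·C_max = 0.35 × 86 × 0.47 = 14.15 kg/m.
D = 220²/(4π × 87 × 14.15²) = 0.221 m²/day.

0.221 m²/day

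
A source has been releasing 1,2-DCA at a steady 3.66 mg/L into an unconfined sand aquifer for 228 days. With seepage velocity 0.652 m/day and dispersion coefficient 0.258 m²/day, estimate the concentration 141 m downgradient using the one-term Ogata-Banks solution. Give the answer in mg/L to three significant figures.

2.78 mg/L

For a continuous step input, C/C₀ ≈ ½·erfc((x−vt)/(2√(Dt))).
vt = 0.652 × 228 = 148.656 m and 2√(Dt) = 2√(0.258 × 228) = 15.34 m.
Argument (x−vt)/(2√(Dt)) = (141 − 148.656)/15.34 = -0.4991; ½·erfc(-0.4991) = 0.7599.
C = 3.66 × 0.7599 = 2.78 mg/L.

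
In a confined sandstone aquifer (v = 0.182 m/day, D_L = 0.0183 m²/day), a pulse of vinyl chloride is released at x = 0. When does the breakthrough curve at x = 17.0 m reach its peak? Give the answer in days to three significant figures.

92.9 days

For the 1D instantaneous-source solution, setting ∂C/∂t = 0 at fixed x gives v²t² + 2Dt − x² = 0, so t = (√(D² + v²x²) − D)/v².
√(D² + v²x²) = √(0.0183² + 0.182² × 17.0²) = 3.094; v² = 0.033124.
t = (3.094 − 0.0183)/0.033124 = 92.9 days (vs. the pure-advection estimate x/v = 93.4 d).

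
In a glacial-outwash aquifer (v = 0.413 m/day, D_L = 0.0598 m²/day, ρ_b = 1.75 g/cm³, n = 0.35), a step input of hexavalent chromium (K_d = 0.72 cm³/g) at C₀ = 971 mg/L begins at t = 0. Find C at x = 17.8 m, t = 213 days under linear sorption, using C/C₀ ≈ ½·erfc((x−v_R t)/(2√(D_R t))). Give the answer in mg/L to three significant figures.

Retardation factor R = 1 + ρ_b·K_d/n = 1 + 1.75 × 0.72/0.35 = 4.600.
Sorption retards both mechanisms: v_R = v/R = 0.08978 m/day, D_R = D/R = 0.01300 m²/day.
v_R·t = 0.08978 × 213 = 19.12314 m; 2√(D_R t) = 3.328 m; argument = (17.8 − 19.12314)/3.328 = -0.3976.
C = C₀ × ½·erfc(-0.3976) = 971 × 0.7130 = 692 mg/L.

692 mg/L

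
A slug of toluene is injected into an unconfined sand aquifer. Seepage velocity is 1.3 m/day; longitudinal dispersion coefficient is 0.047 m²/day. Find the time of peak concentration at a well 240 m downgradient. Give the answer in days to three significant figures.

For the 1D instantaneous-source solution, setting ∂C/∂t = 0 at fixed x gives v²t² + 2Dt − x² = 0, so t = (√(D² + v²x²) − D)/v².
√(D² + v²x²) = √(0.047² + 1.3² × 240²) = 312.0; v² = 1.69.
t = (312.0 − 0.047)/1.69 = 185 days (vs. the pure-advection estimate x/v = 185 d).

185 days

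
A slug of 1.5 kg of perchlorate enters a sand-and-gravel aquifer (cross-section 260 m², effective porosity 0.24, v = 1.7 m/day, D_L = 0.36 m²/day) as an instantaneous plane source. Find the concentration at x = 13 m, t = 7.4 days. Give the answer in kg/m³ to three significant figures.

0.00409 kg/m³

For an instantaneous plane source, C(x,t) = M/(n_e·A·√(4πDt)) · exp(−(x−vt)²/(4Dt)), with n_e·A the pore (flow) area.
Plume center vt = 1.7 × 7.4 = 12.58 m, so the well at 13 m is 0.42 m downgradient of the peak.
√(4πDt) = 5.786 m, giving peak height M/(n_e·A·√(4πDt)) = 1.5/(0.24 × 260 × 5.786) = 0.004155 kg/m³.
(x−vt)²/(4Dt) = (0.42)²/(4 × 0.36 × 7.4) = 0.01655; exp(−0.01655) = 0.9836.
C = 0.004155 × 0.9836 = 0.00409 kg/m³.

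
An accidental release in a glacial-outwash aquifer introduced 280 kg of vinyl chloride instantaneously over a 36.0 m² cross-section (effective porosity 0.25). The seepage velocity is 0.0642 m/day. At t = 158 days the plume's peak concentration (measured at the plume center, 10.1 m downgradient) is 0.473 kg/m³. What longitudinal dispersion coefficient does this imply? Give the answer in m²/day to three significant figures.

2.18 m²/day

At the plume center C_max = M/(n_e·A·√(4πDt)), so D = M²/(4πt·(n_e·A·C_max)²).
n_e·A·C_max = 0.25 × 36.0 × 0.473 = 4.257 kg/m.
D = 280²/(4π × 158 × 4.257²) = 2.18 m²/day.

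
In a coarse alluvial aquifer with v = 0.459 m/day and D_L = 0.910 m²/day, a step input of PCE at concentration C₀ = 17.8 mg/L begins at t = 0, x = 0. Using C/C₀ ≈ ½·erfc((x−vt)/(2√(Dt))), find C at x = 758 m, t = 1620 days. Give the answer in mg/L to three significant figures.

7.04 mg/L

For a continuous step input, C/C₀ ≈ ½·erfc((x−vt)/(2√(Dt))).
vt = 0.459 × 1620 = 743.58 m and 2√(Dt) = 2√(0.910 × 1620) = 76.79 m.
Argument (x−vt)/(2√(Dt)) = (758 − 743.58)/76.79 = 0.1878; ½·erfc(0.1878) = 0.3953.
C = 17.8 × 0.3953 = 7.04 mg/L.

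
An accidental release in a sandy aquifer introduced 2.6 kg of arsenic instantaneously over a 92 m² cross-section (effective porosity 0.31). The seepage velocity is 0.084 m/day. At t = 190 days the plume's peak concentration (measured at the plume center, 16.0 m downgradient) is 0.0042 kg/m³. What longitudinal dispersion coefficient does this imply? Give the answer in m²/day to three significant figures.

0.197 m²/day

At the plume center C_max = M/(n_e·A·√(4πDt)), so D = M²/(4πt·(n_e·A·C_max)²).
n_e·A·C_max = 0.31 × 92 × 0.0042 = 0.1198 kg/m.
D = 2.6²/(4π × 190 × 0.1198²) = 0.197 m²/day.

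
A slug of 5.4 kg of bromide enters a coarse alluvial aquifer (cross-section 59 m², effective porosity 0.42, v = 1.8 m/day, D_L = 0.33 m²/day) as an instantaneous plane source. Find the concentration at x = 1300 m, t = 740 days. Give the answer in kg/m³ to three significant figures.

0.00138 kg/m³

For an instantaneous plane source, C(x,t) = M/(n_e·A·√(4πDt)) · exp(−(x−vt)²/(4Dt)), with n_e·A the pore (flow) area.
Plume center vt = 1.8 × 740 = 1332 m, so the well at 1300 m is 32 m upgradient of the peak.
√(4πDt) = 55.40 m, giving peak height M/(n_e·A·√(4πDt)) = 5.4/(0.42 × 59 × 55.40) = 0.003934 kg/m³.
(x−vt)²/(4Dt) = (-32)²/(4 × 0.33 × 740) = 1.048; exp(−1.048) = 0.3506.
C = 0.003934 × 0.3506 = 0.00138 kg/m³.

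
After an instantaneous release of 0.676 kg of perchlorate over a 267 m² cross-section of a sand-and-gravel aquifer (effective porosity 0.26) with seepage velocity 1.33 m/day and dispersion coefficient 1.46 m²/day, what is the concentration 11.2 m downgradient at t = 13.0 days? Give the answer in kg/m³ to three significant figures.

0.000387 kg/m³

For an instantaneous plane source, C(x,t) = M/(n_e·A·√(4πDt)) · exp(−(x−vt)²/(4Dt)), with n_e·A the pore (flow) area.
Plume center vt = 1.33 × 13.0 = 17.29 m, so the well at 11.2 m is 6.09 m upgradient of the peak.
√(4πDt) = 15.44 m, giving peak height M/(n_e·A·√(4πDt)) = 0.676/(0.26 × 267 × 15.44) = 0.0006307 kg/m³.
(x−vt)²/(4Dt) = (-6.09)²/(4 × 1.46 × 13.0) = 0.4885; exp(−0.4885) = 0.6135.
C = 0.0006307 × 0.6135 = 0.000387 kg/m³.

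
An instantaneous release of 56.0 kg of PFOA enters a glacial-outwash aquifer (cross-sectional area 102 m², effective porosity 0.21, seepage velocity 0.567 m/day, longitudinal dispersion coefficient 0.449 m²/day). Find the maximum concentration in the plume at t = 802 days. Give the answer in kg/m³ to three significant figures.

The peak of an instantaneous 1D plume sits at x = vt; there the Gaussian factor is 1 and C_max = M/(n_e·A·√(4πDt)), where n_e·A is the pore area the mass is dissolved in.
√(4πDt) = √(4π × 0.449 × 802) = 67.27 m, so C_max = 56.0/(0.21 × 102 × 67.27) = 0.0389 kg/m³.

0.0389 kg/m³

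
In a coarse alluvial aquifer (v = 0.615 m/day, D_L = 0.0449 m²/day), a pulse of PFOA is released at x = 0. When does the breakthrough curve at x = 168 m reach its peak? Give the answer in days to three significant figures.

For the 1D instantaneous-source solution, setting ∂C/∂t = 0 at fixed x gives v²t² + 2Dt − x² = 0, so t = (√(D² + v²x²) − D)/v².
√(D² + v²x²) = √(0.0449² + 0.615² × 168²) = 103.3; v² = 0.378225.
t = (103.3 − 0.0449)/0.378225 = 273 days (vs. the pure-advection estimate x/v = 273 d).

273 days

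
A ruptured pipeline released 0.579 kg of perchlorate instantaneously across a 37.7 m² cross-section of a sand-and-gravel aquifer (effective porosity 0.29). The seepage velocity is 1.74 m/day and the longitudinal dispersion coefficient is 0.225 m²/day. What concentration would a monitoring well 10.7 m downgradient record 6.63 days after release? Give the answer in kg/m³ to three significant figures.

For an instantaneous plane source, C(x,t) = M/(n_e·A·√(4πDt)) · exp(−(x−vt)²/(4Dt)), with n_e·A the pore (flow) area.
Plume center vt = 1.74 × 6.63 = 11.5362 m, so the well at 10.7 m is 0.8362 m upgradient of the peak.
√(4πDt) = 4.330 m, giving peak height M/(n_e·A·√(4πDt)) = 0.579/(0.29 × 37.7 × 4.330) = 0.01223 kg/m³.
(x−vt)²/(4Dt) = (-0.8362)²/(4 × 0.225 × 6.63) = 0.1172; exp(−0.1172) = 0.8894.
C = 0.01223 × 0.8894 = 0.0109 kg/m³.

0.0109 kg/m³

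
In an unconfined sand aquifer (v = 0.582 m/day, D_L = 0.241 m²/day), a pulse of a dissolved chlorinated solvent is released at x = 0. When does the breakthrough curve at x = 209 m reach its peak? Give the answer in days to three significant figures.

358 days

For the 1D instantaneous-source solution, setting ∂C/∂t = 0 at fixed x gives v²t² + 2Dt − x² = 0, so t = (√(D² + v²x²) − D)/v².
√(D² + v²x²) = √(0.241² + 0.582² × 209²) = 121.6; v² = 0.338724.
t = (121.6 − 0.241)/0.338724 = 358 days (vs. the pure-advection estimate x/v = 359 d).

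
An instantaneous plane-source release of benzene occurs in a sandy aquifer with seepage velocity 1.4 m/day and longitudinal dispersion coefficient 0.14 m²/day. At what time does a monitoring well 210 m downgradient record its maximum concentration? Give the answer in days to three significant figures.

For the 1D instantaneous-source solution, setting ∂C/∂t = 0 at fixed x gives v²t² + 2Dt − x² = 0, so t = (√(D² + v²x²) − D)/v².
√(D² + v²x²) = √(0.14² + 1.4² × 210²) = 294.0; v² = 1.96.
t = (294.0 − 0.14)/1.96 = 150 days (vs. the pure-advection estimate x/v = 150 d).

150 days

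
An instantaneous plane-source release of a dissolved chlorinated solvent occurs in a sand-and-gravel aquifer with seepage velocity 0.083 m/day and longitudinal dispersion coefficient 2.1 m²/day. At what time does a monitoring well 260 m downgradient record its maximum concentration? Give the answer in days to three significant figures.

2840 days

For the 1D instantaneous-source solution, setting ∂C/∂t = 0 at fixed x gives v²t² + 2Dt − x² = 0, so t = (√(D² + v²x²) − D)/v².
√(D² + v²x²) = √(2.1² + 0.083² × 260²) = 21.68; v² = 0.006889.
t = (21.68 − 2.1)/0.006889 = 2840 days (vs. the pure-advection estimate x/v = 3130 d).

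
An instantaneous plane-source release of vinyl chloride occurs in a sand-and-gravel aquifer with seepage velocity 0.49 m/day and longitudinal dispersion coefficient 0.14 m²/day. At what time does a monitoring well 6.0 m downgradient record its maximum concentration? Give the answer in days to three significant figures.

11.7 days

For the 1D instantaneous-source solution, setting ∂C/∂t = 0 at fixed x gives v²t² + 2Dt − x² = 0, so t = (√(D² + v²x²) − D)/v².
√(D² + v²x²) = √(0.14² + 0.49² × 6.0²) = 2.943; v² = 0.2401.
t = (2.943 − 0.14)/0.2401 = 11.7 days (vs. the pure-advection estimate x/v = 12.2 d).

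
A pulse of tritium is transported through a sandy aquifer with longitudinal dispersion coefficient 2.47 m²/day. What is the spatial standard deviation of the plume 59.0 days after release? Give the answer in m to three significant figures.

Dispersive spreading gives a Gaussian with σ² = 2Dt; advection only shifts the center.
σ = √(2 × 2.47 × 59.0) = 17.1 m.

17.1 m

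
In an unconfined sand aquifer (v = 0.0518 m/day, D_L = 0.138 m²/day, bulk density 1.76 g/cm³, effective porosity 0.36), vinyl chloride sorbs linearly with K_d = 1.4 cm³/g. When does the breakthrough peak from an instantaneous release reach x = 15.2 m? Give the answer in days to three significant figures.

Retardation factor R = 1 + ρ_b·K_d/n = 1 + 1.76 × 1.4/0.36 = 7.844.
Sorption retards both mechanisms: v_R = v/R = 0.006604 m/day, D_R = D/R = 0.01759 m²/day.
Peak time from v_R²t² + 2D_R t − x² = 0: t = (√(D_R² + v_R²x²) − D_R)/v_R².
√(D_R² + v_R²x²) = √(0.01759² + 0.006604² × 15.2²) = 0.1019; v_R² = 4.361e-05.
t = (0.1019 − 0.01759)/4.361e-05 = 1930 days.

1930 days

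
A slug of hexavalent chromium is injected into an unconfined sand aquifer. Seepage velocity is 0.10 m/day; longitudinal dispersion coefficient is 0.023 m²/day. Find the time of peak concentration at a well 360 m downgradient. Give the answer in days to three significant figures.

For the 1D instantaneous-source solution, setting ∂C/∂t = 0 at fixed x gives v²t² + 2Dt − x² = 0, so t = (√(D² + v²x²) − D)/v².
√(D² + v²x²) = √(0.023² + 0.10² × 360²) = 36.00; v² = 0.01.
t = (36.00 − 0.023)/0.01 = 3600 days (vs. the pure-advection estimate x/v = 3600 d).

3600 days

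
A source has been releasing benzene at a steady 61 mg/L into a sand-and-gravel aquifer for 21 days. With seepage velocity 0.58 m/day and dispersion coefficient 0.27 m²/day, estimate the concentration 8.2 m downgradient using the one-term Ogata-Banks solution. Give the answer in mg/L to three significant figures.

For a continuous step input, C/C₀ ≈ ½·erfc((x−vt)/(2√(Dt))).
vt = 0.58 × 21 = 12.18 m and 2√(Dt) = 2√(0.27 × 21) = 4.762 m.
Argument (x−vt)/(2√(Dt)) = (8.2 − 12.18)/4.762 = -0.8358; ½·erfc(-0.8358) = 0.8814.
C = 61 × 0.8814 = 53.8 mg/L.

53.8 mg/L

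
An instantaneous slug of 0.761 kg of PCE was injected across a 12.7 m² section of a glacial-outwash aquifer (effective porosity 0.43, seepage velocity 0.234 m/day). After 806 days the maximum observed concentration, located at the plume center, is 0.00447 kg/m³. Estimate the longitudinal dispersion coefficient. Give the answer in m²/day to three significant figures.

At the plume center C_max = M/(n_e·A·√(4πDt)), so D = M²/(4πt·(n_e·A·C_max)²).
n_e·A·C_max = 0.43 × 12.7 × 0.00447 = 0.02441 kg/m.
D = 0.761²/(4π × 806 × 0.02441²) = 0.0960 m²/day.

0.0960 m²/day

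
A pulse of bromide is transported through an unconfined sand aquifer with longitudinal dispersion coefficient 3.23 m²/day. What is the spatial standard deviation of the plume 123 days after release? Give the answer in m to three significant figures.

Dispersive spreading gives a Gaussian with σ² = 2Dt; advection only shifts the center.
σ = √(2 × 3.23 × 123) = 28.2 m.

28.2 m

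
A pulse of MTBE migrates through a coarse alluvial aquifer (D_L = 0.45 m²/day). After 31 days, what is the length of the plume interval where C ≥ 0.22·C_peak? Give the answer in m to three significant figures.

The plume is Gaussian with σ = √(2Dt) = √(2 × 0.45 × 31) = 5.282 m.
C/C_peak = exp(−Δx²/(2σ²)) = 0.22 ⇒ Δx = σ·√(−2 ln 0.22) = 5.282 × 1.740 = 9.191 m.
Width = 2Δx = 18.4 m.

18.4 m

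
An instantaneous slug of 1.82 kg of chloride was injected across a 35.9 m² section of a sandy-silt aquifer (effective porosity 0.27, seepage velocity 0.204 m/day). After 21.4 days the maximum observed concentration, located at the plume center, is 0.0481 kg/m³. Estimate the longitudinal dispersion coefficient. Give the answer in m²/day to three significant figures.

At the plume center C_max = M/(n_e·A·√(4πDt)), so D = M²/(4πt·(n_e·A·C_max)²).
n_e·A·C_max = 0.27 × 35.9 × 0.0481 = 0.4662 kg/m.
D = 1.82²/(4π × 21.4 × 0.4662²) = 0.0567 m²/day.

0.0567 m²/day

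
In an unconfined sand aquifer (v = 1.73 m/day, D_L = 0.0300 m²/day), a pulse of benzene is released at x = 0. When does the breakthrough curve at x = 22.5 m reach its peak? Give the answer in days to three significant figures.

13.0 days

For the 1D instantaneous-source solution, setting ∂C/∂t = 0 at fixed x gives v²t² + 2Dt − x² = 0, so t = (√(D² + v²x²) − D)/v².
√(D² + v²x²) = √(0.0300² + 1.73² × 22.5²) = 38.93; v² = 2.9929.
t = (38.93 − 0.0300)/2.9929 = 13.0 days (vs. the pure-advection estimate x/v = 13.0 d).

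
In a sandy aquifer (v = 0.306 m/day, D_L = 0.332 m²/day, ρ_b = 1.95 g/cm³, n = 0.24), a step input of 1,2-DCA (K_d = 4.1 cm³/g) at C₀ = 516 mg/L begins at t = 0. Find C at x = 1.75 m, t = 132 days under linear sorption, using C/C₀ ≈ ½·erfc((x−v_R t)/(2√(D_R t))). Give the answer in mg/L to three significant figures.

Retardation factor R = 1 + ρ_b·K_d/n = 1 + 1.95 × 4.1/0.24 = 34.31.
Sorption retards both mechanisms: v_R = v/R = 0.008919 m/day, D_R = D/R = 0.009676 m²/day.
v_R·t = 0.008919 × 132 = 1.177308 m; 2√(D_R t) = 2.260 m; argument = (1.75 − 1.177308)/2.260 = 0.2534.
C = C₀ × ½·erfc(0.2534) = 516 × 0.3600 = 186 mg/L.

186 mg/L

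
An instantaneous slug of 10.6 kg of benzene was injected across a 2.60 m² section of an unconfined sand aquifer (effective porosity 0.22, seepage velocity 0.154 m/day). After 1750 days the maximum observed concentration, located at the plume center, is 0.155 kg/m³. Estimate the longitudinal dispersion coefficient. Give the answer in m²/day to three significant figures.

At the plume center C_max = M/(n_e·A·√(4πDt)), so D = M²/(4πt·(n_e·A·C_max)²).
n_e·A·C_max = 0.22 × 2.60 × 0.155 = 0.08866 kg/m.
D = 10.6²/(4π × 1750 × 0.08866²) = 0.650 m²/day.

0.650 m²/day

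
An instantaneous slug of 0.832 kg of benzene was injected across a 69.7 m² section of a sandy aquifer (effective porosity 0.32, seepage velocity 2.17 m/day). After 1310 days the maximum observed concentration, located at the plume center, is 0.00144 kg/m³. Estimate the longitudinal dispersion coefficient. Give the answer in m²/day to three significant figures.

At the plume center C_max = M/(n_e·A·√(4πDt)), so D = M²/(4πt·(n_e·A·C_max)²).
n_e·A·C_max = 0.32 × 69.7 × 0.00144 = 0.03212 kg/m.
D = 0.832²/(4π × 1310 × 0.03212²) = 0.0408 m²/day.

0.0408 m²/day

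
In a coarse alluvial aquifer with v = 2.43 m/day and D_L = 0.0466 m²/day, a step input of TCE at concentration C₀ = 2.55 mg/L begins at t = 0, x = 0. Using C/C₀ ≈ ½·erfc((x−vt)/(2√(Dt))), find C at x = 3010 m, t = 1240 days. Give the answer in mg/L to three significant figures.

For a continuous step input, C/C₀ ≈ ½·erfc((x−vt)/(2√(Dt))).
vt = 2.43 × 1240 = 3013.2 m and 2√(Dt) = 2√(0.0466 × 1240) = 15.20 m.
Argument (x−vt)/(2√(Dt)) = (3010 − 3013.2)/15.20 = -0.2105; ½·erfc(-0.2105) = 0.6170.
C = 2.55 × 0.6170 = 1.57 mg/L.

1.57 mg/L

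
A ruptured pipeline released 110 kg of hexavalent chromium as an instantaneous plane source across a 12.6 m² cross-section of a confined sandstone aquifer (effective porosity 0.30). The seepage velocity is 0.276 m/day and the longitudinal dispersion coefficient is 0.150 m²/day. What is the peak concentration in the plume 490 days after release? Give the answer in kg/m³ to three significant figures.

The peak of an instantaneous 1D plume sits at x = vt; there the Gaussian factor is 1 and C_max = M/(n_e·A·√(4πDt)), where n_e·A is the pore area the mass is dissolved in.
√(4πDt) = √(4π × 0.150 × 490) = 30.39 m, so C_max = 110/(0.30 × 12.6 × 30.39) = 0.958 kg/m³.

0.958 kg/m³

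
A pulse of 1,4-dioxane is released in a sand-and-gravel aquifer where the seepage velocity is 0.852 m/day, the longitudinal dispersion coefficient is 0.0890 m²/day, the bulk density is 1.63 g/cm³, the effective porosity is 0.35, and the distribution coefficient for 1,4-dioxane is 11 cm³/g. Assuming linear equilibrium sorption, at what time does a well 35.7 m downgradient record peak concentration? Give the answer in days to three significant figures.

2180 days

Retardation factor R = 1 + ρ_b·K_d/n = 1 + 1.63 × 11/0.35 = 52.23.
Sorption retards both mechanisms: v_R = v/R = 0.01631 m/day, D_R = D/R = 0.001704 m²/day.
Peak time from v_R²t² + 2D_R t − x² = 0: t = (√(D_R² + v_R²x²) − D_R)/v_R².
√(D_R² + v_R²x²) = √(0.001704² + 0.01631² × 35.7²) = 0.5823; v_R² = 0.0002660.
t = (0.5823 − 0.001704)/0.0002660 = 2180 days.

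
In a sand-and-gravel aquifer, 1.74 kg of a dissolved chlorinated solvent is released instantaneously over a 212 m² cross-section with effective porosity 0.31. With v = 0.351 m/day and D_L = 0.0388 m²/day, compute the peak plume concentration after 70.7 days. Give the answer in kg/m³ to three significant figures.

The peak of an instantaneous 1D plume sits at x = vt; there the Gaussian factor is 1 and C_max = M/(n_e·A·√(4πDt)), where n_e·A is the pore area the mass is dissolved in.
√(4πDt) = √(4π × 0.0388 × 70.7) = 5.871 m, so C_max = 1.74/(0.31 × 212 × 5.871) = 0.00451 kg/m³.

0.00451 kg/m³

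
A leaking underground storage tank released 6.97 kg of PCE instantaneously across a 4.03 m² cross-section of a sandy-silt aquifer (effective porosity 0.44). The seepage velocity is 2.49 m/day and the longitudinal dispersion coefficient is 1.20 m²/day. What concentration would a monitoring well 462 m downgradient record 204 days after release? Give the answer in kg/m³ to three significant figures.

0.00820 kg/m³

For an instantaneous plane source, C(x,t) = M/(n_e·A·√(4πDt)) · exp(−(x−vt)²/(4Dt)), with n_e·A the pore (flow) area.
Plume center vt = 2.49 × 204 = 507.96 m, so the well at 462 m is 45.96 m upgradient of the peak.
√(4πDt) = 55.46 m, giving peak height M/(n_e·A·√(4πDt)) = 6.97/(0.44 × 4.03 × 55.46) = 0.07088 kg/m³.
(x−vt)²/(4Dt) = (-45.96)²/(4 × 1.20 × 204) = 2.157; exp(−2.157) = 0.1157.
C = 0.07088 × 0.1157 = 0.00820 kg/m³.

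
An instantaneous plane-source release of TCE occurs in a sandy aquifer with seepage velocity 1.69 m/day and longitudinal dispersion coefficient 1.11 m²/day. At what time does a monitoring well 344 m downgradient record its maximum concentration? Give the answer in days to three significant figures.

203 days

For the 1D instantaneous-source solution, setting ∂C/∂t = 0 at fixed x gives v²t² + 2Dt − x² = 0, so t = (√(D² + v²x²) − D)/v².
√(D² + v²x²) = √(1.11² + 1.69² × 344²) = 581.4; v² = 2.8561.
t = (581.4 − 1.11)/2.8561 = 203 days (vs. the pure-advection estimate x/v = 204 d).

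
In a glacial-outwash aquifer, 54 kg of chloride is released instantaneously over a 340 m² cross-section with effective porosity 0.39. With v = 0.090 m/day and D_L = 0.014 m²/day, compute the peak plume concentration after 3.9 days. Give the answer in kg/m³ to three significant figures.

The peak of an instantaneous 1D plume sits at x = vt; there the Gaussian factor is 1 and C_max = M/(n_e·A·√(4πDt)), where n_e·A is the pore area the mass is dissolved in.
√(4πDt) = √(4π × 0.014 × 3.9) = 0.8283 m, so C_max = 54/(0.39 × 340 × 0.8283) = 0.492 kg/m³.

0.492 kg/m³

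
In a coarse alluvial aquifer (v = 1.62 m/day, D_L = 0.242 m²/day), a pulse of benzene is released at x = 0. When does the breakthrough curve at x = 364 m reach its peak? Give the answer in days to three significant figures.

For the 1D instantaneous-source solution, setting ∂C/∂t = 0 at fixed x gives v²t² + 2Dt − x² = 0, so t = (√(D² + v²x²) − D)/v².
√(D² + v²x²) = √(0.242² + 1.62² × 364²) = 589.7; v² = 2.6244.
t = (589.7 − 0.242)/2.6244 = 225 days (vs. the pure-advection estimate x/v = 225 d).

225 days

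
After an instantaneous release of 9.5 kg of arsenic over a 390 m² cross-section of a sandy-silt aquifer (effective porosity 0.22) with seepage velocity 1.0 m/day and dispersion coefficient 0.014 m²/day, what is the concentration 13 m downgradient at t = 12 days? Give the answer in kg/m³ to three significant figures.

0.0172 kg/m³

For an instantaneous plane source, C(x,t) = M/(n_e·A·√(4πDt)) · exp(−(x−vt)²/(4Dt)), with n_e·A the pore (flow) area.
Plume center vt = 1.0 × 12 = 12 m, so the well at 13 m is 1 m downgradient of the peak.
√(4πDt) = 1.453 m, giving peak height M/(n_e·A·√(4πDt)) = 9.5/(0.22 × 390 × 1.453) = 0.07620 kg/m³.
(x−vt)²/(4Dt) = (1)²/(4 × 0.014 × 12) = 1.488; exp(−1.488) = 0.2258.
C = 0.07620 × 0.2258 = 0.0172 kg/m³.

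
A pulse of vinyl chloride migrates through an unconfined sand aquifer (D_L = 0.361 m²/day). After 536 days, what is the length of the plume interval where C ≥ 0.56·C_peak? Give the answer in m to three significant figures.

42.4 m

The plume is Gaussian with σ = √(2Dt) = √(2 × 0.361 × 536) = 19.67 m.
C/C_peak = exp(−Δx²/(2σ²)) = 0.56 ⇒ Δx = σ·√(−2 ln 0.56) = 19.67 × 1.077 = 21.18 m.
Width = 2Δx = 42.4 m.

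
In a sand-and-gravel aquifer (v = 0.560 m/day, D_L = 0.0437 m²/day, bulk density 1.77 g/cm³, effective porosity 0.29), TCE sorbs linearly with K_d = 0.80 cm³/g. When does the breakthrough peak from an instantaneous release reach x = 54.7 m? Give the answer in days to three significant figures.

574 days

Retardation factor R = 1 + ρ_b·K_d/n = 1 + 1.77 × 0.80/0.29 = 5.883.
Sorption retards both mechanisms: v_R = v/R = 0.09519 m/day, D_R = D/R = 0.007428 m²/day.
Peak time from v_R²t² + 2D_R t − x² = 0: t = (√(D_R² + v_R²x²) − D_R)/v_R².
√(D_R² + v_R²x²) = √(0.007428² + 0.09519² × 54.7²) = 5.207; v_R² = 0.009061.
t = (5.207 − 0.007428)/0.009061 = 574 days.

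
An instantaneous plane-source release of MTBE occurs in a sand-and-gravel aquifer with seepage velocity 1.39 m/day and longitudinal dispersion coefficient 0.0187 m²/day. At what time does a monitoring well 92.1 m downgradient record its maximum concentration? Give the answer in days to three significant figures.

66.2 days

For the 1D instantaneous-source solution, setting ∂C/∂t = 0 at fixed x gives v²t² + 2Dt − x² = 0, so t = (√(D² + v²x²) − D)/v².
√(D² + v²x²) = √(0.0187² + 1.39² × 92.1²) = 128.0; v² = 1.9321.
t = (128.0 − 0.0187)/1.9321 = 66.2 days (vs. the pure-advection estimate x/v = 66.3 d).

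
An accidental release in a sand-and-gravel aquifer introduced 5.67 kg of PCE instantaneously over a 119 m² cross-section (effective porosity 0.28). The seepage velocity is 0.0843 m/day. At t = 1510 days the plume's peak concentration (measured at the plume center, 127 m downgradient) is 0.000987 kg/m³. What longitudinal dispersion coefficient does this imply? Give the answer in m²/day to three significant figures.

1.57 m²/day

At the plume center C_max = M/(n_e·A·√(4πDt)), so D = M²/(4πt·(n_e·A·C_max)²).
n_e·A·C_max = 0.28 × 119 × 0.000987 = 0.03289 kg/m.
D = 5.67²/(4π × 1510 × 0.03289²) = 1.57 m²/day.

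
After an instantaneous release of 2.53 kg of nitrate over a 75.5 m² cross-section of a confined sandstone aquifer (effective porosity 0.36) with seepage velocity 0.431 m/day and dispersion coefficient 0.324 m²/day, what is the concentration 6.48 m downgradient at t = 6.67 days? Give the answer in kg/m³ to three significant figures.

For an instantaneous plane source, C(x,t) = M/(n_e·A·√(4πDt)) · exp(−(x−vt)²/(4Dt)), with n_e·A the pore (flow) area.
Plume center vt = 0.431 × 6.67 = 2.87477 m, so the well at 6.48 m is 3.60523 m downgradient of the peak.
√(4πDt) = 5.211 m, giving peak height M/(n_e·A·√(4πDt)) = 2.53/(0.36 × 75.5 × 5.211) = 0.01786 kg/m³.
(x−vt)²/(4Dt) = (3.60523)²/(4 × 0.324 × 6.67) = 1.504; exp(−1.504) = 0.2222.
C = 0.01786 × 0.2222 = 0.00397 kg/m³.

0.00397 kg/m³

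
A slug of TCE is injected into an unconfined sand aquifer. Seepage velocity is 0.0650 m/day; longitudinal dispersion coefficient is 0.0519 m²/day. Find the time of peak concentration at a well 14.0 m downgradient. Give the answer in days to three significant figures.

For the 1D instantaneous-source solution, setting ∂C/∂t = 0 at fixed x gives v²t² + 2Dt − x² = 0, so t = (√(D² + v²x²) − D)/v².
√(D² + v²x²) = √(0.0519² + 0.0650² × 14.0²) = 0.9115; v² = 0.004225.
t = (0.9115 − 0.0519)/0.004225 = 203 days (vs. the pure-advection estimate x/v = 215 d).

203 days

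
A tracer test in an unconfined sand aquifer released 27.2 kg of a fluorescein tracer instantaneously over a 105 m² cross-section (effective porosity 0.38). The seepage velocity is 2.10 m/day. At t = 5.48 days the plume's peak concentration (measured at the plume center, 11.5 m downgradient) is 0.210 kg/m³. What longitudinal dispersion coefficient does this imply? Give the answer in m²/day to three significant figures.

0.153 m²/day

At the plume center C_max = M/(n_e·A·√(4πDt)), so D = M²/(4πt·(n_e·A·C_max)²).
n_e·A·C_max = 0.38 × 105 × 0.210 = 8.379 kg/m.
D = 27.2²/(4π × 5.48 × 8.379²) = 0.153 m²/day.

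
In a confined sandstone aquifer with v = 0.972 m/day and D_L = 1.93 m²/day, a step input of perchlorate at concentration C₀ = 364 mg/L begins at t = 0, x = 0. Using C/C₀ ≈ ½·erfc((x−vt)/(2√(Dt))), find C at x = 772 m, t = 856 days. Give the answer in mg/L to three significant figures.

310 mg/L

For a continuous step input, C/C₀ ≈ ½·erfc((x−vt)/(2√(Dt))).
vt = 0.972 × 856 = 832.032 m and 2√(Dt) = 2√(1.93 × 856) = 81.29 m.
Argument (x−vt)/(2√(Dt)) = (772 − 832.032)/81.29 = -0.7385; ½·erfc(-0.7385) = 0.8518.
C = 364 × 0.8518 = 310 mg/L.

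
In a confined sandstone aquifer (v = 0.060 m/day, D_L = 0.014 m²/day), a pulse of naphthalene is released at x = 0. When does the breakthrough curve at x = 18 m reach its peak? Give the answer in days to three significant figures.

For the 1D instantaneous-source solution, setting ∂C/∂t = 0 at fixed x gives v²t² + 2Dt − x² = 0, so t = (√(D² + v²x²) − D)/v².
√(D² + v²x²) = √(0.014² + 0.060² × 18²) = 1.080; v² = 0.0036.
t = (1.080 − 0.014)/0.0036 = 296 days (vs. the pure-advection estimate x/v = 300 d).

296 days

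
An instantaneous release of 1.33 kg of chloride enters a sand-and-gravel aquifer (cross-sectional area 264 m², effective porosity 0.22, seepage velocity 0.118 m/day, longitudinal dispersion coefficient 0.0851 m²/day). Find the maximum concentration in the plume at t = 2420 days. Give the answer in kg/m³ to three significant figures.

The peak of an instantaneous 1D plume sits at x = vt; there the Gaussian factor is 1 and C_max = M/(n_e·A·√(4πDt)), where n_e·A is the pore area the mass is dissolved in.
√(4πDt) = √(4π × 0.0851 × 2420) = 50.87 m, so C_max = 1.33/(0.22 × 264 × 50.87) = 0.000450 kg/m³.

0.000450 kg/m³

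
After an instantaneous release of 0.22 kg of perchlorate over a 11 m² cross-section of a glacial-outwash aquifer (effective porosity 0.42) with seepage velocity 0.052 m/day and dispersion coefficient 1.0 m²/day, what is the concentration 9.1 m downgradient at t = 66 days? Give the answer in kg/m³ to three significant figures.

0.00146 kg/m³

For an instantaneous plane source, C(x,t) = M/(n_e·A·√(4πDt)) · exp(−(x−vt)²/(4Dt)), with n_e·A the pore (flow) area.
Plume center vt = 0.052 × 66 = 3.432 m, so the well at 9.1 m is 5.668 m downgradient of the peak.
√(4πDt) = 28.80 m, giving peak height M/(n_e·A·√(4πDt)) = 0.22/(0.42 × 11 × 28.80) = 0.001653 kg/m³.
(x−vt)²/(4Dt) = (5.668)²/(4 × 1.0 × 66) = 0.1217; exp(−0.1217) = 0.8854.
C = 0.001653 × 0.8854 = 0.00146 kg/m³.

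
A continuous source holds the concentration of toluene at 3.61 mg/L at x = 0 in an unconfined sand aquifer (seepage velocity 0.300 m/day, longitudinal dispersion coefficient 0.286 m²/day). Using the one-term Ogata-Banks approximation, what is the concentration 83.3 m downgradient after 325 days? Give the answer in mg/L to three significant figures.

3.07 mg/L

For a continuous step input, C/C₀ ≈ ½·erfc((x−vt)/(2√(Dt))).
vt = 0.300 × 325 = 97.5 m and 2√(Dt) = 2√(0.286 × 325) = 19.28 m.
Argument (x−vt)/(2√(Dt)) = (83.3 − 97.5)/19.28 = -0.7365; ½·erfc(-0.7365) = 0.8512.
C = 3.61 × 0.8512 = 3.07 mg/L.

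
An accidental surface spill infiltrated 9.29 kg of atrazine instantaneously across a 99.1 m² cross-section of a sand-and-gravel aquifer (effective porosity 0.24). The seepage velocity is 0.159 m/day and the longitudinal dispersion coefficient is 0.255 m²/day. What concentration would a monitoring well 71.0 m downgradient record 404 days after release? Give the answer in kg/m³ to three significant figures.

0.00972 kg/m³

For an instantaneous plane source, C(x,t) = M/(n_e·A·√(4πDt)) · exp(−(x−vt)²/(4Dt)), with n_e·A the pore (flow) area.
Plume center vt = 0.159 × 404 = 64.236 m, so the well at 71.0 m is 6.764 m downgradient of the peak.
√(4πDt) = 35.98 m, giving peak height M/(n_e·A·√(4πDt)) = 9.29/(0.24 × 99.1 × 35.98) = 0.01086 kg/m³.
(x−vt)²/(4Dt) = (6.764)²/(4 × 0.255 × 404) = 0.1110; exp(−0.1110) = 0.8949.
C = 0.01086 × 0.8949 = 0.00972 kg/m³.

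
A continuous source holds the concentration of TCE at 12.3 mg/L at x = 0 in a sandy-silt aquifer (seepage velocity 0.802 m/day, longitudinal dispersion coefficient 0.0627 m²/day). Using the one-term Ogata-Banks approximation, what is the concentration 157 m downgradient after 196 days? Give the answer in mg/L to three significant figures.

6.34 mg/L

For a continuous step input, C/C₀ ≈ ½·erfc((x−vt)/(2√(Dt))).
vt = 0.802 × 196 = 157.192 m and 2√(Dt) = 2√(0.0627 × 196) = 7.011 m.
Argument (x−vt)/(2√(Dt)) = (157 − 157.192)/7.011 = -0.02739; ½·erfc(-0.02739) = 0.5154.
C = 12.3 × 0.5154 = 6.34 mg/L.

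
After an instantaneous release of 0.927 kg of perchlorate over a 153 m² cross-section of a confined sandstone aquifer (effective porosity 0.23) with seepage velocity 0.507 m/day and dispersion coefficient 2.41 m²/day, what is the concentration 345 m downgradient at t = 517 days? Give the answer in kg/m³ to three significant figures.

For an instantaneous plane source, C(x,t) = M/(n_e·A·√(4πDt)) · exp(−(x−vt)²/(4Dt)), with n_e·A the pore (flow) area.
Plume center vt = 0.507 × 517 = 262.119 m, so the well at 345 m is 82.881 m downgradient of the peak.
√(4πDt) = 125.1 m, giving peak height M/(n_e·A·√(4πDt)) = 0.927/(0.23 × 153 × 125.1) = 0.0002106 kg/m³.
(x−vt)²/(4Dt) = (82.881)²/(4 × 2.41 × 517) = 1.378; exp(−1.378) = 0.2521.
C = 0.0002106 × 0.2521 = 5.31e-05 kg/m³.

5.31e-05 kg/m³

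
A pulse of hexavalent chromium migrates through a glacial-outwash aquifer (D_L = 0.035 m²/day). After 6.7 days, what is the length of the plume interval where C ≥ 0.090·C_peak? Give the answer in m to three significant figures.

The plume is Gaussian with σ = √(2Dt) = √(2 × 0.035 × 6.7) = 0.6848 m.
C/C_peak = exp(−Δx²/(2σ²)) = 0.090 ⇒ Δx = σ·√(−2 ln 0.090) = 0.6848 × 2.195 = 1.503 m.
Width = 2Δx = 3.01 m.

3.01 m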